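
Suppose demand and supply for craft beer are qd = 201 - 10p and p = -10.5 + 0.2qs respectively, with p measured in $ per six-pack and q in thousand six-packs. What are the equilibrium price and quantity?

p* = 9.9, q* = 102

In direct form, qs = 52.5 + 5p.
At equilibrium qd = qs, so 201 - 10p = 52.5 + 5p; collecting terms, 148.5 = 15p and p* = 9.9.
Then q* = 201 - 10(9.9) = 102.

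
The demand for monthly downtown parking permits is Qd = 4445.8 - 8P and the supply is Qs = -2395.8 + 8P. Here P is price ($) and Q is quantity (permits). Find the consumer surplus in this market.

Consumer surplus = 65664.0625

The market clears where 4445.8 - 8P = -2395.8 + 8P. Rearranging, 16P = 6841.6, hence P* = 427.6.
Substitute back: Q* = 4445.8 - 8(427.6) = 1025.
Demand choke price (Qd = 0): P = 4445.8/8 = 555.725. Consumer surplus = ½ × (555.725 - 427.6) × 1025 = 65664.0625.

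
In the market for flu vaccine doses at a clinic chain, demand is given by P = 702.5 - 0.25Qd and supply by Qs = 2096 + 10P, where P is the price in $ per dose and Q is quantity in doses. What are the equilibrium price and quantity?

P* = 51, Q* = 2606

Inverting to quantity form: Qd = 2810 - 4P.
Set Qd = Qs: 2810 - 4P = 2096 + 10P, so 714 = 14P and P* = 51.
From the demand curve, Q* = 2810 - 4(51) = 2606.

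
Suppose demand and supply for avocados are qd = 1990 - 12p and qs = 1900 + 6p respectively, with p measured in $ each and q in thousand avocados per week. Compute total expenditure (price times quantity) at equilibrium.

Total expenditure = 9650

At equilibrium qd = qs, so 1990 - 12p = 1900 + 6p; collecting terms, 90 = 18p and p* = 5.
Then q* = 1990 - 12(5) = 1930.
Total expenditure = p* × q* = 5 × 1930 = 9650.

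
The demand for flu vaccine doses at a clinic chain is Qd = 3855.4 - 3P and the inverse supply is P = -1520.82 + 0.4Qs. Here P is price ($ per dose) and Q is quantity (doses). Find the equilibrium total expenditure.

Total expenditure = 37115.11

Rewriting in direct form: Qs = 3802.05 + 2.5P.
Equating demand and supply, 3855.4 - 3P = 3802.05 + 2.5P gives 5.5P = 53.35, so P* = 9.7.
Then Q* = 3855.4 - 3(9.7) = 3826.3.
Total expenditure = P* × Q* = 9.7 × 3826.3 = 37115.11.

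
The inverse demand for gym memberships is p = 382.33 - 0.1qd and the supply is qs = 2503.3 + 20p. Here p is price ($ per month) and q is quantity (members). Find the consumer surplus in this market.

Consumer surplus = 572335.9445

Inverting to quantity form: qd = 3823.3 - 10p.
Equating demand and supply, 3823.3 - 10p = 2503.3 + 20p gives 30p = 1320, so p* = 44.
Plugging p* into demand: q* = 3823.3 - 10(44) = 3383.3.
Demand choke price (qd = 0): p = 3823.3/10 = 382.33. Consumer surplus = ½ × (382.33 - 44) × 3383.3 = 572335.9445.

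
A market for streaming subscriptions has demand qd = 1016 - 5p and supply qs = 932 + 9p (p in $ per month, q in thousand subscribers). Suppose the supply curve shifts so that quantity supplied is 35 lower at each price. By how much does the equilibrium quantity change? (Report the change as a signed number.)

Δq = -12.5

Equating demand and supply, 1016 - 5p = 932 + 9p gives 14p = 84, so p* = 6.
Substitute back: q* = 1016 - 5(6) = 986.
After the shift, supply is qs = 897 + 9p.
New equilibrium: 119 = 14p, so p = 8.5 and q = 973.5.
Δq = 973.5 - 986 = -12.5.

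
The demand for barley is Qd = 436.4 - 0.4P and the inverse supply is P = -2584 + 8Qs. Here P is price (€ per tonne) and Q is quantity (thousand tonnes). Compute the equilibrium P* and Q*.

P* = 216, Q* = 350

Solving each curve for Q: Qs = 323 + 0.125P.
The market clears where 436.4 - 0.4P = 323 + 0.125P. Rearranging, 0.525P = 113.4, hence P* = 216.
Plugging P* into demand: Q* = 436.4 - 0.4(216) = 350.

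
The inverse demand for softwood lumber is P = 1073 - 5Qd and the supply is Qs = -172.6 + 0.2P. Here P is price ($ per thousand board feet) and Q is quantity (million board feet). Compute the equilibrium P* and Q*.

Solving each curve for Q: Qd = 214.6 - 0.2P.
Set Qd = Qs: 214.6 - 0.2P = -172.6 + 0.2P, so 387.2 = 0.4P and P* = 968.
From the demand curve, Q* = 214.6 - 0.2(968) = 21.

P* = 968, Q* = 21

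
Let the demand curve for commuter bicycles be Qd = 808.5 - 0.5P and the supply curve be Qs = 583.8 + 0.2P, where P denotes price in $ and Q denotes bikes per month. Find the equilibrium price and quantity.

P* = 321, Q* = 648

The market clears where 808.5 - 0.5P = 583.8 + 0.2P. Rearranging, 0.7P = 224.7, hence P* = 321.
Then Q* = 808.5 - 0.5(321) = 648.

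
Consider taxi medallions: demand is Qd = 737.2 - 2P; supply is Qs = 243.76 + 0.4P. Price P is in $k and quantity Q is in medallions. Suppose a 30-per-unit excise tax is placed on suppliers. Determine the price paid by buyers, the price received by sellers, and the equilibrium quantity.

P_b = 210.6, P_s = 180.6, Q = 316

Suppliers keep P_s = P_b - 30 per unit, so supply in terms of the buyer price is Qs = 231.76 + 0.4P_b.
Market clearing requires 737.2 - 2P_b = 231.76 + 0.4P_b; hence 505.44 = 2.4P_b and P_b = 210.6.
Then P_s = 210.6 - 30 = 180.6 and Q = 737.2 - 2(210.6) = 316.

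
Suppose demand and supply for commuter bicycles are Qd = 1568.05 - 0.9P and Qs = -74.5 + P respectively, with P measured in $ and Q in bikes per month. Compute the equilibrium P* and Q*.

P* = 864.5, Q* = 790

At equilibrium Qd = Qs, so 1568.05 - 0.9P = -74.5 + P; collecting terms, 1642.55 = 1.9P and P* = 864.5.
Plugging P* into demand: Q* = 1568.05 - 0.9(864.5) = 790.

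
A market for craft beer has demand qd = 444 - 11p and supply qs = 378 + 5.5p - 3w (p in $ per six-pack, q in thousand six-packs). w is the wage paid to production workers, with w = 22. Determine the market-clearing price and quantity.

p* = 8, q* = 356

With w = 22, supply is qs = 312 + 5.5p.
The market clears where 444 - 11p = 312 + 5.5p. Rearranging, 16.5p = 132, hence p* = 8.
Plugging p* into demand: q* = 444 - 11(8) = 356.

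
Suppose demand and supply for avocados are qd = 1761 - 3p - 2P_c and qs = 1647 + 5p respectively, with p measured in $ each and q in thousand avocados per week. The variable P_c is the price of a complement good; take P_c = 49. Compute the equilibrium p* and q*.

p* = 2, q* = 1657

With P_c = 49, demand is qd = 1663 - 3p.
Set qd = qs: 1663 - 3p = 1647 + 5p, so 16 = 8p and p* = 2.
Plugging p* into demand: q* = 1663 - 3(2) = 1657.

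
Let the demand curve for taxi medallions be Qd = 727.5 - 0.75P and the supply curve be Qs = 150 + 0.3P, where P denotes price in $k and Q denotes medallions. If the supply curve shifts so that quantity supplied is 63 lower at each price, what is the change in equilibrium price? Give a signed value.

Set Qd = Qs: 727.5 - 0.75P = 150 + 0.3P, so 577.5 = 1.05P and P* = 550.
Then Q* = 727.5 - 0.75(550) = 315.
After the shift, supply is Qs = 87 + 0.3P.
Re-solving, 1.05P = 640.5 gives P = 610 and Q = 270.
ΔP = 610 - 550 = 60.

ΔP = 60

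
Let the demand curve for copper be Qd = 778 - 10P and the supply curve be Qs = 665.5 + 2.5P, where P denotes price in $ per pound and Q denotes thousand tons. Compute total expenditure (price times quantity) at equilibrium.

Total expenditure = 6192

The market clears where 778 - 10P = 665.5 + 2.5P. Rearranging, 12.5P = 112.5, hence P* = 9.
Plugging P* into demand: Q* = 778 - 10(9) = 688.
Total expenditure = P* × Q* = 9 × 688 = 6192.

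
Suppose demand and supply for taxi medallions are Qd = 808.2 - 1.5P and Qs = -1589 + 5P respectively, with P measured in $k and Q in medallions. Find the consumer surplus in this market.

Consumer surplus = 21675

Equating demand and supply, 808.2 - 1.5P = -1589 + 5P gives 6.5P = 2397.2, so P* = 368.8.
Then Q* = 808.2 - 1.5(368.8) = 255.
Demand choke price (Qd = 0): P = 808.2/1.5 = 538.8. Consumer surplus = ½ × (538.8 - 368.8) × 255 = 21675.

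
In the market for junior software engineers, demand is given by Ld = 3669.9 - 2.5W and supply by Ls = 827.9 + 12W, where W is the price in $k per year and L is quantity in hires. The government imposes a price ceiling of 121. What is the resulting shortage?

With W fixed at 121, quantity demanded is 3367.4 and quantity supplied is 2279.9.
Shortage = Ld - Ls = 3367.4 - 2279.9 = 1087.5.

Shortage = 1087.5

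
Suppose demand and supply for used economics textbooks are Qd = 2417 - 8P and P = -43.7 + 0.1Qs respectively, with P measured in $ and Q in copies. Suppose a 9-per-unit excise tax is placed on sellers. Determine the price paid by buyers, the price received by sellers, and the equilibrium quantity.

P_b = 115, P_s = 106, Q = 1497

Inverting to quantity form: Qs = 437 + 10P.
With a tax of 9 on sellers, they supply based on the net price P_s = P_b - 9, so Qs = 347 + 10P_b.
Set Qd = Qs: 2417 - 8P_b = 347 + 10P_b, so 2070 = 18P_b and P_b = 115.
Then P_s = 115 - 9 = 106 and Q = 2417 - 8(115) = 1497.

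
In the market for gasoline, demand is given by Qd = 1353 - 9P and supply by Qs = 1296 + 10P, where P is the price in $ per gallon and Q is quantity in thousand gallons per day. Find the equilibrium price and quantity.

Set Qd = Qs: 1353 - 9P = 1296 + 10P, so 57 = 19P and P* = 3.
Plugging P* into demand: Q* = 1353 - 9(3) = 1326.

P* = 3, Q* = 1326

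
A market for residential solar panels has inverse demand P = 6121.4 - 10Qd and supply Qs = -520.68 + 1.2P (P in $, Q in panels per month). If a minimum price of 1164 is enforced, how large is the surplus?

Surplus = 380.38

In direct form, Qd = 612.14 - 0.1P.
At P = 1164: Qd = 495.74 and Qs = 876.12.
Surplus = Qs - Qd = 876.12 - 495.74 = 380.38.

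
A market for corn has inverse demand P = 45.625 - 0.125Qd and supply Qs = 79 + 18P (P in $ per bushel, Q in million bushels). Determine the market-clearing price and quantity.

P* = 11, Q* = 277

In direct form, Qd = 365 - 8P.
The market clears where 365 - 8P = 79 + 18P. Rearranging, 26P = 286, hence P* = 11.
Substitute back: Q* = 365 - 8(11) = 277.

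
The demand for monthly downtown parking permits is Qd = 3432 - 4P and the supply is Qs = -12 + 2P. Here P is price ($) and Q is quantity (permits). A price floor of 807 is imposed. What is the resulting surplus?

At P = 807: Qd = 204 and Qs = 1602.
Surplus = Qs - Qd = 1602 - 204 = 1398.

Surplus = 1398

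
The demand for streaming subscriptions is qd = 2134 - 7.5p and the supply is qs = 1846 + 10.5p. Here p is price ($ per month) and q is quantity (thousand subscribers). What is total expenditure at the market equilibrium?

Total expenditure = 32224

Equating demand and supply, 2134 - 7.5p = 1846 + 10.5p gives 18p = 288, so p* = 16.
Then q* = 2134 - 7.5(16) = 2014.
Total expenditure = p* × q* = 16 × 2014 = 32224.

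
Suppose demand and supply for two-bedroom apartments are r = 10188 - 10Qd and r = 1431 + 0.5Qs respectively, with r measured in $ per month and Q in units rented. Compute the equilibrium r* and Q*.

r* = 1848, Q* = 834

Rewriting in direct form: Qd = 1018.8 - 0.1r and Qs = -2862 + 2r.
Equating demand and supply, 1018.8 - 0.1r = -2862 + 2r gives 2.1r = 3880.8, so r* = 1848.
Then Q* = 1018.8 - 0.1(1848) = 834.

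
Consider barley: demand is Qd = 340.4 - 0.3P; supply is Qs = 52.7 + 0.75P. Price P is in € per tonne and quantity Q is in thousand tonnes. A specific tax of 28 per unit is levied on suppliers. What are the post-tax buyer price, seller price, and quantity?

The tax drives a wedge P_b - P_s = 28. Substituting P_s = P_b - 28 into supply: Qs = 31.7 + 0.75P_b.
Equate demand and the shifted supply: 340.4 - 0.3P_b = 31.7 + 0.75P_b, giving 1.05P_b = 308.7, so P_b = 294.
Then P_s = 294 - 28 = 266 and Q = 340.4 - 0.3(294) = 252.2.

P_b = 294, P_s = 266, Q = 252.2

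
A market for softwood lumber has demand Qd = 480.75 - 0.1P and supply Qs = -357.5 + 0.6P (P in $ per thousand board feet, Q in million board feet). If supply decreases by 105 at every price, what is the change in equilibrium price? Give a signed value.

ΔP = 150

At equilibrium Qd = Qs, so 480.75 - 0.1P = -357.5 + 0.6P; collecting terms, 838.25 = 0.7P and P* = 1197.5.
Substitute back: Q* = 480.75 - 0.1(1197.5) = 361.
After the shift, supply is Qs = -462.5 + 0.6P.
Re-solving, 0.7P = 943.25 gives P = 1347.5 and Q = 346.
ΔP = 1347.5 - 1197.5 = 150.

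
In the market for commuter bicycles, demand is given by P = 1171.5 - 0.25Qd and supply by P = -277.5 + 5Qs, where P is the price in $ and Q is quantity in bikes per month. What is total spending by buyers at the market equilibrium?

Inverting to quantity form: Qd = 4686 - 4P and Qs = 55.5 + 0.2P.
Set Qd = Qs: 4686 - 4P = 55.5 + 0.2P, so 4630.5 = 4.2P and P* = 1102.5.
Substitute back: Q* = 4686 - 4(1102.5) = 276.
Total spending by buyers = P* × Q* = 1102.5 × 276 = 304290.

Total spending by buyers = 304290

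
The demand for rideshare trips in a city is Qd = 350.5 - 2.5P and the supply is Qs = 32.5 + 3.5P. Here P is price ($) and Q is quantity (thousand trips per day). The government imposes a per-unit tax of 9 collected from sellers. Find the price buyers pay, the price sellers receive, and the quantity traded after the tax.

The tax drives a wedge P_b - P_s = 9. Substituting P_s = P_b - 9 into supply: Qs = 1 + 3.5P_b.
Set Qd = Qs: 350.5 - 2.5P_b = 1 + 3.5P_b, so 349.5 = 6P_b and P_b = 58.25.
So P_s = 49.25 and the quantity traded is Q = 350.5 - 2.5(58.25) = 204.875.

P_b = 58.25, P_s = 49.25, Q = 204.875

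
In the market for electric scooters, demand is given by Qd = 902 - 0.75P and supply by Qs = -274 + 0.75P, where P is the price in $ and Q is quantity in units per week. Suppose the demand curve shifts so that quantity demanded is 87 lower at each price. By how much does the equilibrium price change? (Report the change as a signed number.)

At equilibrium Qd = Qs, so 902 - 0.75P = -274 + 0.75P; collecting terms, 1176 = 1.5P and P* = 784.
Substitute back: Q* = 902 - 0.75(784) = 314.
After the shift, demand is Qd = 815 - 0.75P.
Re-solving, 1.5P = 1089 gives P = 726 and Q = 270.5.
ΔP = 726 - 784 = -58.

ΔP = -58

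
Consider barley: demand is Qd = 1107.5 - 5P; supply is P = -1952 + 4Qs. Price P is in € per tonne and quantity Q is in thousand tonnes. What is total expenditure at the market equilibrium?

Total expenditure = 61065

Rewriting in direct form: Qs = 488 + 0.25P.
The market clears where 1107.5 - 5P = 488 + 0.25P. Rearranging, 5.25P = 619.5, hence P* = 118.
Plugging P* into demand: Q* = 1107.5 - 5(118) = 517.5.
Total expenditure = P* × Q* = 118 × 517.5 = 61065.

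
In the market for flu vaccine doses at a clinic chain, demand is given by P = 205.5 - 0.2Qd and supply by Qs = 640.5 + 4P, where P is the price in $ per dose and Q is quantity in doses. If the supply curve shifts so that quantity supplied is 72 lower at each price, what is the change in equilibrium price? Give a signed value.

ΔP = 8

In direct form, Qd = 1027.5 - 5P.
Set Qd = Qs: 1027.5 - 5P = 640.5 + 4P, so 387 = 9P and P* = 43.
Then Q* = 1027.5 - 5(43) = 812.5.
After the shift, supply is Qs = 568.5 + 4P.
New equilibrium: 459 = 9P, so P = 51 and Q = 772.5.
ΔP = 51 - 43 = 8.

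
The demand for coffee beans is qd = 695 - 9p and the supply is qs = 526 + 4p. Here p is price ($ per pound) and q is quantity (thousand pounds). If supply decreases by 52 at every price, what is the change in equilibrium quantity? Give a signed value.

Set qd = qs: 695 - 9p = 526 + 4p, so 169 = 13p and p* = 13.
Substitute back: q* = 695 - 9(13) = 578.
After the shift, supply is qs = 474 + 4p.
New equilibrium: 221 = 13p, so p = 17 and q = 542.
Δq = 542 - 578 = -36.

Δq = -36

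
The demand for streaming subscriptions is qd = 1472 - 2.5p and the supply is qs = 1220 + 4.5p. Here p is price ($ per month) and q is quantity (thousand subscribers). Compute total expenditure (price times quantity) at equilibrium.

At equilibrium qd = qs, so 1472 - 2.5p = 1220 + 4.5p; collecting terms, 252 = 7p and p* = 36.
Then q* = 1472 - 2.5(36) = 1382.
Total expenditure = p* × q* = 36 × 1382 = 49752.

Total expenditure = 49752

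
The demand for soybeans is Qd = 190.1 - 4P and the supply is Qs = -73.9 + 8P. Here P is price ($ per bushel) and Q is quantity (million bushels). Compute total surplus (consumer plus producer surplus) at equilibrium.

At equilibrium Qd = Qs, so 190.1 - 4P = -73.9 + 8P; collecting terms, 264 = 12P and P* = 22.
Plugging P* into demand: Q* = 190.1 - 4(22) = 102.1.
Demand choke price = 47.525; supply choke price = 9.2375. CS = ½(47.525 - 22)(102.1) = 1303.05125; PS = ½(22 - 9.2375)(102.1) = 651.525625. Total surplus = 1954.576875.

Total surplus = 1954.576875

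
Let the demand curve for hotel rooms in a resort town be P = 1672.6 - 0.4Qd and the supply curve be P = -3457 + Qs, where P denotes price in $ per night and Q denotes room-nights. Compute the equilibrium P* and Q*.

P* = 207, Q* = 3664

Solving each curve for Q: Qd = 4181.5 - 2.5P and Qs = 3457 + P.
Equating demand and supply, 4181.5 - 2.5P = 3457 + P gives 3.5P = 724.5, so P* = 207.
Then Q* = 4181.5 - 2.5(207) = 3664.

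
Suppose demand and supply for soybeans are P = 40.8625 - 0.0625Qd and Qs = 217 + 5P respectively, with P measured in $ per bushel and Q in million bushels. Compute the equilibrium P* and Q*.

P* = 20.8, Q* = 321

In direct form, Qd = 653.8 - 16P.
Equating demand and supply, 653.8 - 16P = 217 + 5P gives 21P = 436.8, so P* = 20.8.
Then Q* = 653.8 - 16(20.8) = 321.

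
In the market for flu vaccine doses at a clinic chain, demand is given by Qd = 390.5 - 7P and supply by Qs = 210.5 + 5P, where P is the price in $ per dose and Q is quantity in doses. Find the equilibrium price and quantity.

P* = 15, Q* = 285.5

Set Qd = Qs: 390.5 - 7P = 210.5 + 5P, so 180 = 12P and P* = 15.
From the demand curve, Q* = 390.5 - 7(15) = 285.5.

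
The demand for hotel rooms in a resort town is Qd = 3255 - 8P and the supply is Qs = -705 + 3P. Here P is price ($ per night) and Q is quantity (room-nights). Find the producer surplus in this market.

Producer surplus = 23437.5

At equilibrium Qd = Qs, so 3255 - 8P = -705 + 3P; collecting terms, 3960 = 11P and P* = 360.
Then Q* = 3255 - 8(360) = 375.
Supply choke price (Qs = 0): P = 235. Producer surplus = ½ × (360 - 235) × 375 = 23437.5.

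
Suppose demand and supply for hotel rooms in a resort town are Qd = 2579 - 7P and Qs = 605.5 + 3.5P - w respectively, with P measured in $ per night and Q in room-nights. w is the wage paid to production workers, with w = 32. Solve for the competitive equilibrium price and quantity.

P* = 191, Q* = 1242

With w = 32, supply is Qs = 573.5 + 3.5P.
Set Qd = Qs: 2579 - 7P = 573.5 + 3.5P, so 2005.5 = 10.5P and P* = 191.
From the demand curve, Q* = 2579 - 7(191) = 1242.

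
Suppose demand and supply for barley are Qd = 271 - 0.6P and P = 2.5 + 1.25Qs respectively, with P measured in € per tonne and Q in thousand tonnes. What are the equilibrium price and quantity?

In direct form, Qs = -2 + 0.8P.
Equating demand and supply, 271 - 0.6P = -2 + 0.8P gives 1.4P = 273, so P* = 195.
Plugging P* into demand: Q* = 271 - 0.6(195) = 154.

P* = 195, Q* = 154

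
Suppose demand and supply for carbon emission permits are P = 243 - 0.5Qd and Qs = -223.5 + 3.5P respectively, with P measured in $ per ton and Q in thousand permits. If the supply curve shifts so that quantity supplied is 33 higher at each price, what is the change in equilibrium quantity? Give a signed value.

In direct form, Qd = 486 - 2P.
Equating demand and supply, 486 - 2P = -223.5 + 3.5P gives 5.5P = 709.5, so P* = 129.
From the demand curve, Q* = 486 - 2(129) = 228.
After the shift, supply is Qs = -190.5 + 3.5P.
The new intersection has 676.5 = 5.5P, i.e. P = 123, Q = 240.
ΔQ = 240 - 228 = 12.

ΔQ = 12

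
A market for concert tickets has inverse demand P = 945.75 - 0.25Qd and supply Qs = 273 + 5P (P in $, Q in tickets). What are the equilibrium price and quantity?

In direct form, Qd = 3783 - 4P.
Set Qd = Qs: 3783 - 4P = 273 + 5P, so 3510 = 9P and P* = 390.
From the demand curve, Q* = 3783 - 4(390) = 2223.

P* = 390, Q* = 2223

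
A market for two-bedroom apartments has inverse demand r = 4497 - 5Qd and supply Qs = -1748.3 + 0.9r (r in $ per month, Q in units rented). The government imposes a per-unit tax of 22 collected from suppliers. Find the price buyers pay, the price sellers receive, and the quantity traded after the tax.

Solving each curve for Q: Qd = 899.4 - 0.2r.
Suppliers keep r_s = r_b - 22 per unit, so supply in terms of the buyer price is Qs = -1768.1 + 0.9r_b.
Set Qd = Qs: 899.4 - 0.2r_b = -1768.1 + 0.9r_b, so 2667.5 = 1.1r_b and r_b = 2425.
So r_s = 2403 and the quantity traded is Q = 899.4 - 0.2(2425) = 414.4.

r_b = 2425, r_s = 2403, Q = 414.4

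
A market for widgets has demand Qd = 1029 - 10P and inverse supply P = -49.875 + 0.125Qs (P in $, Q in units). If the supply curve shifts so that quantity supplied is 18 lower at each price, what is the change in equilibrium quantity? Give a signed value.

ΔQ = -10

Rewriting in direct form: Qs = 399 + 8P.
Set Qd = Qs: 1029 - 10P = 399 + 8P, so 630 = 18P and P* = 35.
Plugging P* into demand: Q* = 1029 - 10(35) = 679.
After the shift, supply is Qs = 381 + 8P.
The new intersection has 648 = 18P, i.e. P = 36, Q = 669.
ΔQ = 669 - 679 = -10.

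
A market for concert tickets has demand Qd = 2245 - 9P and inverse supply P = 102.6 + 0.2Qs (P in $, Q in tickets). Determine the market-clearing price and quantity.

Inverting to quantity form: Qs = -513 + 5P.
The market clears where 2245 - 9P = -513 + 5P. Rearranging, 14P = 2758, hence P* = 197.
Plugging P* into demand: Q* = 2245 - 9(197) = 472.

P* = 197, Q* = 472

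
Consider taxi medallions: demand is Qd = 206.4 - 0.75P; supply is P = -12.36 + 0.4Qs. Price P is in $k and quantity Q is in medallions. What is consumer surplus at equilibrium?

Inverting to quantity form: Qs = 30.9 + 2.5P.
At equilibrium Qd = Qs, so 206.4 - 0.75P = 30.9 + 2.5P; collecting terms, 175.5 = 3.25P and P* = 54.
Substitute back: Q* = 206.4 - 0.75(54) = 165.9.
Demand choke price (Qd = 0): P = 206.4/0.75 = 275.2. Consumer surplus = ½ × (275.2 - 54) × 165.9 = 18348.54.

Consumer surplus = 18348.54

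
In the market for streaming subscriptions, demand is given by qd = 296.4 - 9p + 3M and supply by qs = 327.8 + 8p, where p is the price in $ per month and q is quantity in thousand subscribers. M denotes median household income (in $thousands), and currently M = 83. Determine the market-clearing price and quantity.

With M = 83, demand is qd = 545.4 - 9p.
The market clears where 545.4 - 9p = 327.8 + 8p. Rearranging, 17p = 217.6, hence p* = 12.8.
Plugging p* into demand: q* = 545.4 - 9(12.8) = 430.2.

p* = 12.8, q* = 430.2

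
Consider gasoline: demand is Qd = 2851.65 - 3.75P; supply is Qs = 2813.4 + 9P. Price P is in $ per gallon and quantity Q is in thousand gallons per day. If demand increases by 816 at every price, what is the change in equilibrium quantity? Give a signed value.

ΔQ = 576

At equilibrium Qd = Qs, so 2851.65 - 3.75P = 2813.4 + 9P; collecting terms, 38.25 = 12.75P and P* = 3.
Then Q* = 2851.65 - 3.75(3) = 2840.4.
After the shift, demand is Qd = 3667.65 - 3.75P.
Re-solving, 12.75P = 854.25 gives P = 67 and Q = 3416.4.
ΔQ = 3416.4 - 2840.4 = 576.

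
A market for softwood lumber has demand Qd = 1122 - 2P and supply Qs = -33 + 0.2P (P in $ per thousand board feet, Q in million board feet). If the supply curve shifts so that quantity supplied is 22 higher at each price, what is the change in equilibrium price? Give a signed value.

At equilibrium Qd = Qs, so 1122 - 2P = -33 + 0.2P; collecting terms, 1155 = 2.2P and P* = 525.
Plugging P* into demand: Q* = 1122 - 2(525) = 72.
After the shift, supply is Qs = -11 + 0.2P.
New equilibrium: 1133 = 2.2P, so P = 515 and Q = 92.
ΔP = 515 - 525 = -10.

ΔP = -10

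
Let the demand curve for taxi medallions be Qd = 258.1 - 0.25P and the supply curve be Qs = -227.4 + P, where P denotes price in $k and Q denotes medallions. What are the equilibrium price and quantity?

P* = 388.4, Q* = 161

Set Qd = Qs: 258.1 - 0.25P = -227.4 + P, so 485.5 = 1.25P and P* = 388.4.
From the demand curve, Q* = 258.1 - 0.25(388.4) = 161.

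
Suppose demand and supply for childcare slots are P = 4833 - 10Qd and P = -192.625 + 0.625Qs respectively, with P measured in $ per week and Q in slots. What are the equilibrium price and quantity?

P* = 103, Q* = 473

Inverting to quantity form: Qd = 483.3 - 0.1P and Qs = 308.2 + 1.6P.
Equating demand and supply, 483.3 - 0.1P = 308.2 + 1.6P gives 1.7P = 175.1, so P* = 103.
Plugging P* into demand: Q* = 483.3 - 0.1(103) = 473.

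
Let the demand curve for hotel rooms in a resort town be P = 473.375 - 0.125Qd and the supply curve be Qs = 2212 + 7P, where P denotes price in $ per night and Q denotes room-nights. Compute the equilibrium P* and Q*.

P* = 105, Q* = 2947

In direct form, Qd = 3787 - 8P.
At equilibrium Qd = Qs, so 3787 - 8P = 2212 + 7P; collecting terms, 1575 = 15P and P* = 105.
Plugging P* into demand: Q* = 3787 - 8(105) = 2947.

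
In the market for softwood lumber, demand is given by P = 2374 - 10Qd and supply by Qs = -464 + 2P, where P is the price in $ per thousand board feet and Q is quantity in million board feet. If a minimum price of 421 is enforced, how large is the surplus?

In direct form, Qd = 237.4 - 0.1P.
With P fixed at 421, quantity demanded is 195.3 and quantity supplied is 378.
Surplus = Qs - Qd = 378 - 195.3 = 182.7.

Surplus = 182.7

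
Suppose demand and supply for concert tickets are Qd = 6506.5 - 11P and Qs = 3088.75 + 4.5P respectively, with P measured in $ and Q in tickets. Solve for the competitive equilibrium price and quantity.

P* = 220.5, Q* = 4081

Equating demand and supply, 6506.5 - 11P = 3088.75 + 4.5P gives 15.5P = 3417.75, so P* = 220.5.
Then Q* = 6506.5 - 11(220.5) = 4081.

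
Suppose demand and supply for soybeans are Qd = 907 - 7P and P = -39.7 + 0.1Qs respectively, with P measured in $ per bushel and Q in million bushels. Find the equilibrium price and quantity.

Inverting to quantity form: Qs = 397 + 10P.
Equating demand and supply, 907 - 7P = 397 + 10P gives 17P = 510, so P* = 30.
Plugging P* into demand: Q* = 907 - 7(30) = 697.

P* = 30, Q* = 697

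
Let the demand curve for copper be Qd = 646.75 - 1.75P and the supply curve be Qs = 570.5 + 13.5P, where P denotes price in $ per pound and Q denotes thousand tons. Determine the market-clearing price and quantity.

P* = 5, Q* = 638

The market clears where 646.75 - 1.75P = 570.5 + 13.5P. Rearranging, 15.25P = 76.25, hence P* = 5.
Then Q* = 646.75 - 1.75(5) = 638.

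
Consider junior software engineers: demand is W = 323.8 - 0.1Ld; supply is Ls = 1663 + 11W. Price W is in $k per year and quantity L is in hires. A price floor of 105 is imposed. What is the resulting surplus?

Surplus = 630

Rewriting in direct form: Ld = 3238 - 10W.
At W = 105: Ld = 2188 and Ls = 2818.
Surplus = Ls - Ld = 2818 - 2188 = 630.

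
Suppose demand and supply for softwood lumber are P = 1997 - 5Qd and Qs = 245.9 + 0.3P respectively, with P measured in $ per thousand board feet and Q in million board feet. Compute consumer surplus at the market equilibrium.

Consumer surplus = 285610

Solving each curve for Q: Qd = 399.4 - 0.2P.
The market clears where 399.4 - 0.2P = 245.9 + 0.3P. Rearranging, 0.5P = 153.5, hence P* = 307.
Then Q* = 399.4 - 0.2(307) = 338.
Demand choke price (Qd = 0): P = 399.4/0.2 = 1997. Consumer surplus = ½ × (1997 - 307) × 338 = 285610.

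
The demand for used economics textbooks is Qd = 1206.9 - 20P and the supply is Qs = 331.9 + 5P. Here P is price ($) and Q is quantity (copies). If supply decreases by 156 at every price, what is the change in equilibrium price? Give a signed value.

Set Qd = Qs: 1206.9 - 20P = 331.9 + 5P, so 875 = 25P and P* = 35.
Then Q* = 1206.9 - 20(35) = 506.9.
After the shift, supply is Qs = 175.9 + 5P.
The new intersection has 1031 = 25P, i.e. P = 41.24, Q = 382.1.
ΔP = 41.24 - 35 = 6.24.

ΔP = 6.24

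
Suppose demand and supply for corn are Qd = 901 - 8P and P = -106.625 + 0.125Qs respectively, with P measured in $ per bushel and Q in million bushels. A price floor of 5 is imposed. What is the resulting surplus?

Surplus = 32

Inverting to quantity form: Qs = 853 + 8P.
At P = 5: Qd = 861 and Qs = 893.
Surplus = Qs - Qd = 893 - 861 = 32.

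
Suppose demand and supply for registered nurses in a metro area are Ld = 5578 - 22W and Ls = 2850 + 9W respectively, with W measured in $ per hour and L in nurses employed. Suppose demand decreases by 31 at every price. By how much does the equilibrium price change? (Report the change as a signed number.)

ΔW = -1

Equating demand and supply, 5578 - 22W = 2850 + 9W gives 31W = 2728, so W* = 88.
Plugging W* into demand: L* = 5578 - 22(88) = 3642.
After the shift, demand is Ld = 5547 - 22W.
The new intersection has 2697 = 31W, i.e. W = 87, L = 3633.
ΔW = 87 - 88 = -1.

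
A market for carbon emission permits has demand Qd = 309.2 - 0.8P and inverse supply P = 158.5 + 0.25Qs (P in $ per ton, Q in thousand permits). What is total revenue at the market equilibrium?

Solving each curve for Q: Qs = -634 + 4P.
Equating demand and supply, 309.2 - 0.8P = -634 + 4P gives 4.8P = 943.2, so P* = 196.5.
Then Q* = 309.2 - 0.8(196.5) = 152.
Total revenue = P* × Q* = 196.5 × 152 = 29868.

Total revenue = 29868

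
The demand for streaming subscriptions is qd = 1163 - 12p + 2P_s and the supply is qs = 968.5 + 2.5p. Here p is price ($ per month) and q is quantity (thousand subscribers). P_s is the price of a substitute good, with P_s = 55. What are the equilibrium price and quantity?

With P_s = 55, demand is qd = 1273 - 12p.
At equilibrium qd = qs, so 1273 - 12p = 968.5 + 2.5p; collecting terms, 304.5 = 14.5p and p* = 21.
Substitute back: q* = 1273 - 12(21) = 1021.

p* = 21, q* = 1021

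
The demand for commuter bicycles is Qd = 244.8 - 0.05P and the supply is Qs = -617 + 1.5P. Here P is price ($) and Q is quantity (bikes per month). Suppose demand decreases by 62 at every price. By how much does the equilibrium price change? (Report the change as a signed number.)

ΔP = -40

Equating demand and supply, 244.8 - 0.05P = -617 + 1.5P gives 1.55P = 861.8, so P* = 556.
Plugging P* into demand: Q* = 244.8 - 0.05(556) = 217.
After the shift, demand is Qd = 182.8 - 0.05P.
New equilibrium: 799.8 = 1.55P, so P = 516 and Q = 157.
ΔP = 516 - 556 = -40.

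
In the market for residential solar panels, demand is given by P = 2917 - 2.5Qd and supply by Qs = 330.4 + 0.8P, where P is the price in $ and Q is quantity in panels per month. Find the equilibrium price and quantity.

P* = 697, Q* = 888

Inverting to quantity form: Qd = 1166.8 - 0.4P.
At equilibrium Qd = Qs, so 1166.8 - 0.4P = 330.4 + 0.8P; collecting terms, 836.4 = 1.2P and P* = 697.
From the demand curve, Q* = 1166.8 - 0.4(697) = 888.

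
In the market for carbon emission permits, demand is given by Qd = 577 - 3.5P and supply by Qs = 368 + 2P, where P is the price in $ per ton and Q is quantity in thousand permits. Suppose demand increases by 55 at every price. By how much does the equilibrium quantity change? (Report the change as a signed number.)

ΔQ = 20

Set Qd = Qs: 577 - 3.5P = 368 + 2P, so 209 = 5.5P and P* = 38.
Plugging P* into demand: Q* = 577 - 3.5(38) = 444.
After the shift, demand is Qd = 632 - 3.5P.
New equilibrium: 264 = 5.5P, so P = 48 and Q = 464.
ΔQ = 464 - 444 = 20.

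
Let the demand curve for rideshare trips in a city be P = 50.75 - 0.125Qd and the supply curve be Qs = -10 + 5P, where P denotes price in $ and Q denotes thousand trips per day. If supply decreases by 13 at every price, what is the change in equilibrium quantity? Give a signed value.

Solving each curve for Q: Qd = 406 - 8P.
Set Qd = Qs: 406 - 8P = -10 + 5P, so 416 = 13P and P* = 32.
Then Q* = 406 - 8(32) = 150.
After the shift, supply is Qs = -23 + 5P.
The new intersection has 429 = 13P, i.e. P = 33, Q = 142.
ΔQ = 142 - 150 = -8.

ΔQ = -8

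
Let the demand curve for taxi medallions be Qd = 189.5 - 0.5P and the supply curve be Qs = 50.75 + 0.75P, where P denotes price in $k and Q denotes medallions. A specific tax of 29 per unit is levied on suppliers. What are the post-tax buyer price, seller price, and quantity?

The tax drives a wedge P_b - P_s = 29. Substituting P_s = P_b - 29 into supply: Qs = 29 + 0.75P_b.
Market clearing requires 189.5 - 0.5P_b = 29 + 0.75P_b; hence 160.5 = 1.25P_b and P_b = 128.4.
Then P_s = 128.4 - 29 = 99.4 and Q = 189.5 - 0.5(128.4) = 125.3.

P_b = 128.4, P_s = 99.4, Q = 125.3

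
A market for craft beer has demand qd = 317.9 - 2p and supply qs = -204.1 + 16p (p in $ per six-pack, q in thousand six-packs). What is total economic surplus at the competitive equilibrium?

Total surplus = 18997.8778125

At equilibrium qd = qs, so 317.9 - 2p = -204.1 + 16p; collecting terms, 522 = 18p and p* = 29.
Then q* = 317.9 - 2(29) = 259.9.
Demand choke price = 158.95; supply choke price = 12.75625. CS = ½(158.95 - 29)(259.9) = 16887.0025; PS = ½(29 - 12.75625)(259.9) = 2110.8753125. Total surplus = 18997.8778125.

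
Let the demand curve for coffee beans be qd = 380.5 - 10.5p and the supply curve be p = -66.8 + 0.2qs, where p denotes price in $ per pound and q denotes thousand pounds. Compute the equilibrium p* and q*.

Solving each curve for q: qs = 334 + 5p.
At equilibrium qd = qs, so 380.5 - 10.5p = 334 + 5p; collecting terms, 46.5 = 15.5p and p* = 3.
From the demand curve, q* = 380.5 - 10.5(3) = 349.

p* = 3, q* = 349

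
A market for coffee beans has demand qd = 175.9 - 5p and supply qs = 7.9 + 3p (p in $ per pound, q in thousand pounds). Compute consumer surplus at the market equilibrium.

Consumer surplus = 502.681

The market clears where 175.9 - 5p = 7.9 + 3p. Rearranging, 8p = 168, hence p* = 21.
Plugging p* into demand: q* = 175.9 - 5(21) = 70.9.
Demand choke price (qd = 0): p = 175.9/5 = 35.18. Consumer surplus = ½ × (35.18 - 21) × 70.9 = 502.681.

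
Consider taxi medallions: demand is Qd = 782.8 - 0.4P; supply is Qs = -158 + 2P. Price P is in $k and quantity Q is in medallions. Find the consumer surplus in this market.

Consumer surplus = 489845

The market clears where 782.8 - 0.4P = -158 + 2P. Rearranging, 2.4P = 940.8, hence P* = 392.
Then Q* = 782.8 - 0.4(392) = 626.
Demand choke price (Qd = 0): P = 782.8/0.4 = 1957. Consumer surplus = ½ × (1957 - 392) × 626 = 489845.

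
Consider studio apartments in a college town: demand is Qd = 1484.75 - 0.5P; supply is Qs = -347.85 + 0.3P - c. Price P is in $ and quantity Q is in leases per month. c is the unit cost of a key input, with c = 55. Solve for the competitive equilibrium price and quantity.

With c = 55, supply is Qs = -402.85 + 0.3P.
Set Qd = Qs: 1484.75 - 0.5P = -402.85 + 0.3P, so 1887.6 = 0.8P and P* = 2359.5.
From the demand curve, Q* = 1484.75 - 0.5(2359.5) = 305.

P* = 2359.5, Q* = 305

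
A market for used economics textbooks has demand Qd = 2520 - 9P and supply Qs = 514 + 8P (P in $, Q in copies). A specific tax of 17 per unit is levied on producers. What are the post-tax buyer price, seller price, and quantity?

The tax drives a wedge P_b - P_s = 17. Substituting P_s = P_b - 17 into supply: Qs = 378 + 8P_b.
Market clearing requires 2520 - 9P_b = 378 + 8P_b; hence 2142 = 17P_b and P_b = 126.
Then P_s = 126 - 17 = 109 and Q = 2520 - 9(126) = 1386.

P_b = 126, P_s = 109, Q = 1386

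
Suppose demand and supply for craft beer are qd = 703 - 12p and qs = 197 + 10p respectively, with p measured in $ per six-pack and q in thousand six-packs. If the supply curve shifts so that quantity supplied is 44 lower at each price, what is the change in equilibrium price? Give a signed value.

Δp = 2

Equating demand and supply, 703 - 12p = 197 + 10p gives 22p = 506, so p* = 23.
From the demand curve, q* = 703 - 12(23) = 427.
After the shift, supply is qs = 153 + 10p.
The new intersection has 550 = 22p, i.e. p = 25, q = 403.
Δp = 25 - 23 = 2.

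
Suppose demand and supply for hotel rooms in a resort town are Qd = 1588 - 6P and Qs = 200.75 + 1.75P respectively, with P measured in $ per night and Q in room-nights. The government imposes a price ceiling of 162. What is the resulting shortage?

Shortage = 131.75

At P = 162: Qd = 616 and Qs = 484.25.
Shortage = Qd - Qs = 616 - 484.25 = 131.75.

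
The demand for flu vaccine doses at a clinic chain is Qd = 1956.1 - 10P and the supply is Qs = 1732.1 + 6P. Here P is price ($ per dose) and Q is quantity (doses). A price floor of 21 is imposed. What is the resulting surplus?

Surplus = 112

Evaluating both curves at the floor price 21 gives Qd = 1746.1, Qs = 1858.1.
Surplus = Qs - Qd = 1858.1 - 1746.1 = 112.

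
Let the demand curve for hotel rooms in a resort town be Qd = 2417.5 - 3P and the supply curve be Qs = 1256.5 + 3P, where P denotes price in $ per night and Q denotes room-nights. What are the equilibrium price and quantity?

Equating demand and supply, 2417.5 - 3P = 1256.5 + 3P gives 6P = 1161, so P* = 193.5.
Substitute back: Q* = 2417.5 - 3(193.5) = 1837.

P* = 193.5, Q* = 1837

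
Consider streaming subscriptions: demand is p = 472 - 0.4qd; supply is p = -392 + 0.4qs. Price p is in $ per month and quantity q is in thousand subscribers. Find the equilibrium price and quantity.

p* = 40, q* = 1080

Rewriting in direct form: qd = 1180 - 2.5p and qs = 980 + 2.5p.
The market clears where 1180 - 2.5p = 980 + 2.5p. Rearranging, 5p = 200, hence p* = 40.
Then q* = 1180 - 2.5(40) = 1080.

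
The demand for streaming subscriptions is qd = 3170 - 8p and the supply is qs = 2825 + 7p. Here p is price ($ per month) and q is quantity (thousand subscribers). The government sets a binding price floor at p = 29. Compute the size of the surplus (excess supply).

With p fixed at 29, quantity demanded is 2938 and quantity supplied is 3028.
Surplus = qs - qd = 3028 - 2938 = 90.

Surplus = 90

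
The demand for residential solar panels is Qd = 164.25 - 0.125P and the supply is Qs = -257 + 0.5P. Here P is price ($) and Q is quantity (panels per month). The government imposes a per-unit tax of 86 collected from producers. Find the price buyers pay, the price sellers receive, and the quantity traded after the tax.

The tax drives a wedge P_b - P_s = 86. Substituting P_s = P_b - 86 into supply: Qs = -300 + 0.5P_b.
Set Qd = Qs: 164.25 - 0.125P_b = -300 + 0.5P_b, so 464.25 = 0.625P_b and P_b = 742.8.
Then P_s = 742.8 - 86 = 656.8 and Q = 164.25 - 0.125(742.8) = 71.4.

P_b = 742.8, P_s = 656.8, Q = 71.4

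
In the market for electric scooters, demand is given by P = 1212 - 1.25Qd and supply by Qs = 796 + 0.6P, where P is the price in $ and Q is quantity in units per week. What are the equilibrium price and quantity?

P* = 124, Q* = 870.4

Rewriting in direct form: Qd = 969.6 - 0.8P.
The market clears where 969.6 - 0.8P = 796 + 0.6P. Rearranging, 1.4P = 173.6, hence P* = 124.
Substitute back: Q* = 969.6 - 0.8(124) = 870.4.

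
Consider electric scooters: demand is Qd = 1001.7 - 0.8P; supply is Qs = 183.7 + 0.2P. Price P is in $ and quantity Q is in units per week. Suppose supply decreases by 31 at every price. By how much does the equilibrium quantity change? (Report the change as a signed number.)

ΔQ = -24.8

Set Qd = Qs: 1001.7 - 0.8P = 183.7 + 0.2P, so 818 = P and P* = 818.
Then Q* = 1001.7 - 0.8(818) = 347.3.
After the shift, supply is Qs = 152.7 + 0.2P.
New equilibrium: 849 = P, so P = 849 and Q = 322.5.
ΔQ = 322.5 - 347.3 = -24.8.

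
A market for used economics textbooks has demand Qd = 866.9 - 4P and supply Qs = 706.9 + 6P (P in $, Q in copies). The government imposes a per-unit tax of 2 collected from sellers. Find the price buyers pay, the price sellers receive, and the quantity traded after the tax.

P_b = 17.2, P_s = 15.2, Q = 798.1

The tax drives a wedge P_b - P_s = 2. Substituting P_s = P_b - 2 into supply: Qs = 694.9 + 6P_b.
Equate demand and the shifted supply: 866.9 - 4P_b = 694.9 + 6P_b, giving 10P_b = 172, so P_b = 17.2.
Then P_s = 17.2 - 2 = 15.2 and Q = 866.9 - 4(17.2) = 798.1.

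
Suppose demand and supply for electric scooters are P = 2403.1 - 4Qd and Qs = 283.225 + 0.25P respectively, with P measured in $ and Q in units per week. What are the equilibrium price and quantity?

P* = 635.1, Q* = 442

Solving each curve for Q: Qd = 600.775 - 0.25P.
Equating demand and supply, 600.775 - 0.25P = 283.225 + 0.25P gives 0.5P = 317.55, so P* = 635.1.
Then Q* = 600.775 - 0.25(635.1) = 442.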